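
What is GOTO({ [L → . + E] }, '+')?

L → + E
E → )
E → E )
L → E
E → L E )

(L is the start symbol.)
GOTO(I, '+') = CLOSURE({ [A → αX.β] : [A → α.Xβ] ∈ I, X = '+' })

Items with dot before '+', with the dot advanced:
  [L → . + E] → [L → + . E]
Closure of the advanced items:
  [L → + . E] has the dot before E: add [E → . )], [E → . E )], [E → . L E )]
  [E → . L E )] has the dot before L: add [L → . + E], [L → . E]

GOTO = { [E → . )], [E → . E )], [E → . L E )], [L → + . E], [L → . + E], [L → . E] }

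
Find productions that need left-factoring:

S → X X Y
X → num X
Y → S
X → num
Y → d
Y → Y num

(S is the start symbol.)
Yes, X has productions with common prefix 'num'

Left-factoring is needed when two productions for the same non-terminal
share a common prefix on the right-hand side.

Productions for X:
  X → num X
  X → num
Productions for Y:
  Y → S
  Y → d
  Y → Y num

Found common prefix 'num' in productions for X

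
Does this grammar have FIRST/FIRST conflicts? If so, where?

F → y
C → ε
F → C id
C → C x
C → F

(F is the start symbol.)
Yes. F → y / F → C id on { 'y' }; C → C x / C → F on { 'id', 'x', 'y' }

A FIRST/FIRST conflict occurs when two productions N → α and N → β for the same non-terminal have FIRST(α) ∩ FIRST(β) ≠ ∅ (with ε ∈ FIRST of a nullable right-hand side, so two nullable alternatives also conflict).

FIRST sets of the non-terminals at (or reachable through a nullable prefix from) the front of some alternative:
  FIRST(C) = { 'id', 'x', 'y', ε }
  FIRST(F) = { 'id', 'x', 'y' }

Productions for F:
  F → y: FIRST = { 'y' }
  F → C id: FIRST = { 'id', 'x', 'y' }
Productions for C:
  C → ε: FIRST = { ε }
  C → C x: FIRST = { 'id', 'x', 'y' }
  C → F: FIRST = { 'id', 'x', 'y' }

Conflict for F: F → y and F → C id
  Overlap: { 'y' }
Conflict for C: C → C x and C → F
  Overlap: { 'id', 'x', 'y' }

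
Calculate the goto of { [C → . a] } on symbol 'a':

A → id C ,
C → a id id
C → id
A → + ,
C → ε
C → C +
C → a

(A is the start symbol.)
{ [C → a .] }

GOTO(I, 'a') = CLOSURE({ [A → αX.β] : [A → α.Xβ] ∈ I, X = 'a' })

Items with dot before 'a', with the dot advanced:
  [C → . a] → [C → a .]
Closure adds nothing (no advanced item has the dot before a non-terminal).

GOTO = { [C → a .] }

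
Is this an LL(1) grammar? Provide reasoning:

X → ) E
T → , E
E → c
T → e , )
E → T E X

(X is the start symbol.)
A grammar is LL(1) if for each non-terminal N with multiple productions, the predict sets of those productions are pairwise disjoint, where PREDICT(N → α) = (FIRST(α) \ {ε}) ∪ (FOLLOW(N) if α ⇒* ε).

Relevant sets:
  FIRST(T) = { ',', 'e' }

For T:
  PREDICT(T → ',' E) = { ',' }
  PREDICT(T → e ',' ')') = { 'e' }
For E:
  PREDICT(E → c) = { 'c' }
  PREDICT(E → T E X) = { ',', 'e' }
X has a single production, so nothing to check there.

All predict sets are disjoint. The grammar IS LL(1).

Answer: Yes, the grammar is LL(1).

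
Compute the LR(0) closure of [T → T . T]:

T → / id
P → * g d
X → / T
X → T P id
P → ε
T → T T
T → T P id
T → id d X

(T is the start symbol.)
To compute CLOSURE, for each item [A → α.Bβ] where B is a non-terminal, add [B → .γ] for all productions B → γ; repeat for the newly added items until nothing changes.

Start with: [T → T . T]
  [T → T . T] has the dot before T: add [T → . / id], [T → . T T], [T → . T P id], [T → . id d X]
No further items can be added.

CLOSURE = { [T → . / id], [T → . T P id], [T → . T T], [T → . id d X], [T → T . T] }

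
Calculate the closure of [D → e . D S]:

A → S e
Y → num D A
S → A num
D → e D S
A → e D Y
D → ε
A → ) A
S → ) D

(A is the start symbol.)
To compute CLOSURE, for each item [A → α.Bβ] where B is a non-terminal, add [B → .γ] for all productions B → γ; repeat for the newly added items until nothing changes.

Start with: [D → e . D S]
  [D → e . D S] has the dot before D: add [D → . e D S], [D → .]
No further items can be added.

CLOSURE = { [D → . e D S], [D → .], [D → e . D S] }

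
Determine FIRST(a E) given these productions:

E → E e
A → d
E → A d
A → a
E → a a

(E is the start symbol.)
{ 'a' }

To compute FIRST(a E), process the symbols left to right:
Symbol a is a terminal. Add 'a' and stop.
FIRST(a E) = { 'a' }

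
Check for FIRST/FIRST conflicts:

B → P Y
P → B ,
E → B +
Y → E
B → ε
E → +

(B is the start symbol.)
Yes. E → B '+' / E → '+' on { '+' }

FIRST sets of the non-terminals at (or reachable through a nullable prefix from) the front of some alternative:
  FIRST(P) = { ',' }
  FIRST(B) = { ',', ε }

Productions for B:
  B → P Y: FIRST = { ',' }
  B → ε: FIRST = { ε }
Productions for E:
  E → B +: FIRST = { '+', ',' }
  E → +: FIRST = { '+' }
P, Y have only one production, so no FIRST/FIRST conflict is possible there.

Conflict for E: E → B + and E → +
  Overlap: { '+' }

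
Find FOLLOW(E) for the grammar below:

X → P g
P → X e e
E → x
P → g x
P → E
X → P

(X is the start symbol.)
{ $, 'e', 'g' }

To compute FOLLOW(E), find every occurrence of E on a right-hand side N → α E β: add FIRST(β) \ {ε}, and if β is empty or nullable also add FOLLOW(N). Iterate to a fixed point.

In P → E: E is at the end, add FOLLOW(P)

The FOLLOW sets referred to above (computed the same way, to a fixed point):
  FOLLOW(P) = { $, 'e', 'g' }

Taking the union: FOLLOW(E) = { $, 'e', 'g' }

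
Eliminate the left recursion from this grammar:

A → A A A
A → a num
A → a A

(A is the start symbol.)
A is directly left-recursive. The standard transformation for
  A → A α₁ | ... | A α_m | β₁ | ... | β_n
is
  A  → β₁ A' | ... | β_n A'
  A' → α₁ A' | ... | α_m A' | ε

A → a num becomes A → a num A'
A → a A becomes A → a A A'
A → A A A becomes A' → A A A'
Add A' → ε

Resulting grammar:
A → a num A'
A → a A A'
A' → A A A'
A' → ε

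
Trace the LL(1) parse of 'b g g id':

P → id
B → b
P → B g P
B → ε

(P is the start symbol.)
LL(1) parsing maintains a stack (initially the start symbol over $) and the input. At each step: if the stack top is a terminal, match it against the current input token; if it is a non-terminal N, replace it with the RHS of M[N, lookahead] (the unique production whose predict set contains the lookahead).

Stack is shown with the top on the left.

Stack    Input       Action
---------------------------
P $      b g g id $  output P → B g P
B g P $  b g g id $  output B → b
b g P $  b g g id $  match 'b'
g P $    g g id $    match 'g'
P $      g id $      output P → B g P
B g P $  g id $      output B → ε
g P $    g id $      match 'g'
P $      id $        output P → id
id $     id $        match 'id'
$        $           accept

The string is accepted.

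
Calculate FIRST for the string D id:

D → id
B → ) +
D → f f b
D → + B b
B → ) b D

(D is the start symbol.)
FIRST sets of the non-terminals involved (from the grammar, by fixed-point iteration):
  FIRST(D) = { '+', 'f', 'id' }

To compute FIRST(D id), process the symbols left to right:
Symbol D is a non-terminal. Add FIRST(D) \ {ε} = { '+', 'f', 'id' }
D is not nullable (ε ∉ FIRST(D)), so stop here.
FIRST(D id) = { '+', 'f', 'id' }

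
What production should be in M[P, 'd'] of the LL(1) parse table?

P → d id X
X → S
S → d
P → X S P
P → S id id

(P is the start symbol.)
P → d id X, P → X S P, P → S id id

To find M[P, 'd'], we find productions for P where 'd' is in the predict set (PREDICT(N → α) = (FIRST(α) \ {ε}) ∪ (FOLLOW(N) if α ⇒* ε)).

Relevant sets:
  FIRST(X) = { 'd' }
  FIRST(S) = { 'd' }

P → d id X: PREDICT = { 'd' }
  'd' is in predict set, so this production goes in M[P, 'd']
P → X S P: PREDICT = { 'd' }
  'd' is in predict set, so this production goes in M[P, 'd']
P → S id id: PREDICT = { 'd' }
  'd' is in predict set, so this production goes in M[P, 'd']

M[P, 'd'] = P → d id X, P → X S P, P → S id id  (a multiply-defined cell — the grammar is not LL(1))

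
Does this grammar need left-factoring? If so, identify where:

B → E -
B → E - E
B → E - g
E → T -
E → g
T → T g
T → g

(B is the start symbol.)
Left-factoring is needed when two productions for the same non-terminal
share a common prefix on the right-hand side.

Productions for B:
  B → E -
  B → E - E
  B → E - g
Productions for E:
  E → T -
  E → g
Productions for T:
  T → T g
  T → g

Found common prefix 'E -' in productions for B

Answer: Yes, B has productions with common prefix 'E -'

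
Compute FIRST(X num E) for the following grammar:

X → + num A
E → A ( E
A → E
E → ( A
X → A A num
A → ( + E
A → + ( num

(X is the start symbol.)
{ '(', '+' }

FIRST sets of the non-terminals involved (from the grammar, by fixed-point iteration):
  FIRST(X) = { '(', '+' }

To compute FIRST(X num E), process the symbols left to right:
Symbol X is a non-terminal. Add FIRST(X) \ {ε} = { '(', '+' }
X is not nullable (ε ∉ FIRST(X)), so stop here.
FIRST(X num E) = { '(', '+' }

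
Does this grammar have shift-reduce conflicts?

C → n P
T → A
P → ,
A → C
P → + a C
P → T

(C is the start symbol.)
Augment with C' → C and build the canonical LR(0) collection (I0 = CLOSURE({[C' → . C]}), then GOTO on every symbol after a dot until no new states appear). It has 11 states:
  I0: { [C → . n P], [C' → . C] }  — shift
  I1: { [C' → C .] }  — accept
  I2: { [A → . C], [C → . n P], [C → n . P], [P → . + a C], [P → . ,], [P → . T], [T → . A] }  — shift
  I3: { [P → + . a C] }  — shift
  I4: { [P → , .] }  — reduce
  I5: { [T → A .] }  — reduce
  I6: { [A → C .] }  — reduce
  I7: { [C → n P .] }  — reduce
  I8: { [P → T .] }  — reduce
  I9: { [C → . n P], [P → + a . C] }  — shift
  I10: { [P → + a C .] }  — reduce

No state contains both a complete item and a shift item.

Answer: No shift-reduce conflicts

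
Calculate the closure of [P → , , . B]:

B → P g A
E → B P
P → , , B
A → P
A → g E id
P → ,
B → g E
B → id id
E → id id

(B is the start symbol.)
To compute CLOSURE, for each item [A → α.Bβ] where B is a non-terminal, add [B → .γ] for all productions B → γ; repeat for the newly added items until nothing changes.

Start with: [P → , , . B]
  [P → , , . B] has the dot before B: add [B → . P g A], [B → . g E], [B → . id id]
  [B → . P g A] has the dot before P: add [P → . , , B], [P → . ,]
No further items can be added.

CLOSURE = { [B → . P g A], [B → . g E], [B → . id id], [P → , , . B], [P → . , , B], [P → . ,] }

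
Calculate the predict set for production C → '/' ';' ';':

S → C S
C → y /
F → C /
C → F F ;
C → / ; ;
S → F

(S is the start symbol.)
PREDICT(C → '/' ';' ';') = (FIRST(RHS) \ {ε}) ∪ (FOLLOW(C) if ε ∈ FIRST(RHS), i.e. RHS ⇒* ε)
FIRST('/' ';' ';') = { '/' }
ε ∉ FIRST('/' ';' ';'), so FOLLOW(C) is not added.
PREDICT(C → '/' ';' ';') = { '/' }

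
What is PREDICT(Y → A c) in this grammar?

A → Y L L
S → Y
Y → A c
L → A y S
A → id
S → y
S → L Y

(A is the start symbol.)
{ 'id' }

PREDICT(Y → A c) = (FIRST(RHS) \ {ε}) ∪ (FOLLOW(Y) if ε ∈ FIRST(RHS), i.e. RHS ⇒* ε)
FIRST(A) = { 'id' }
FIRST(A c) = { 'id' }
ε ∉ FIRST(A c), so FOLLOW(Y) is not added.
PREDICT(Y → A c) = { 'id' }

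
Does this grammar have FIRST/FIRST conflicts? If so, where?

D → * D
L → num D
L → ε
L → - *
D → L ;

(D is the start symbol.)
No FIRST/FIRST conflicts.

A FIRST/FIRST conflict occurs when two productions N → α and N → β for the same non-terminal have FIRST(α) ∩ FIRST(β) ≠ ∅ (with ε ∈ FIRST of a nullable right-hand side, so two nullable alternatives also conflict).

FIRST sets of the non-terminals at (or reachable through a nullable prefix from) the front of some alternative:
  FIRST(L) = { '-', 'num', ε }

Productions for D:
  D → * D: FIRST = { '*' }
  D → L ;: FIRST = { '-', ';', 'num' }
Productions for L:
  L → num D: FIRST = { 'num' }
  L → ε: FIRST = { ε }
  L → - *: FIRST = { '-' }

All alternatives of each non-terminal have pairwise disjoint FIRST sets.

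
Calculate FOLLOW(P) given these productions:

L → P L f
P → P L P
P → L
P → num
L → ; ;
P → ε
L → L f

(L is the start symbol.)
To compute FOLLOW(P), find every occurrence of P on a right-hand side N → α P β: add FIRST(β) \ {ε}, and if β is empty or nullable also add FOLLOW(N). Iterate to a fixed point.

In L → P L f: P is followed by L f, add FIRST(L f) \ {ε} = { ';', 'num' }
In P → P L P: P is followed by L P, add FIRST(L P) \ {ε} = { ';', 'num' }
In P → P L P: P is at the end; this adds FOLLOW(P) to itself — nothing new

Taking the union: FOLLOW(P) = { ';', 'num' }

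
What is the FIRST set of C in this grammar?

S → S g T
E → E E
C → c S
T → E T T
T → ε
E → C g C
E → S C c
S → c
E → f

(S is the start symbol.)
From C → c S:
  - c is a terminal: add 'c' and stop

Collecting: FIRST(C) = { 'c' }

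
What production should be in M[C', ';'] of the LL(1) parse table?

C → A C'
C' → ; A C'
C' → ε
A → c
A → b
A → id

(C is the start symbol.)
To find M[C', ';'], we find productions for C' where ';' is in the predict set (PREDICT(N → α) = (FIRST(α) \ {ε}) ∪ (FOLLOW(N) if α ⇒* ε)).

Relevant sets:
  FOLLOW(C') = { $ }

C' → ; A C': PREDICT = { ';' }
  ';' is in predict set, so this production goes in M[C', ';']
C' → ε: PREDICT = { $ }

M[C', ';'] = C' → ; A C'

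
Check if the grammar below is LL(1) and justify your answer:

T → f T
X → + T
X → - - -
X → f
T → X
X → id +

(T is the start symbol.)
A grammar is LL(1) if for each non-terminal N with multiple productions, the predict sets of those productions are pairwise disjoint, where PREDICT(N → α) = (FIRST(α) \ {ε}) ∪ (FOLLOW(N) if α ⇒* ε).

Relevant sets:
  FIRST(X) = { '+', '-', 'f', 'id' }

For T:
  PREDICT(T → f T) = { 'f' }
  PREDICT(T → X) = { '+', '-', 'f', 'id' }
For X:
  PREDICT(X → '+' T) = { '+' }
  PREDICT(X → '-' '-' '-') = { '-' }
  PREDICT(X → f) = { 'f' }
  PREDICT(X → id '+') = { 'id' }

Conflict found: Predict set conflict for T: { 'f' }
The grammar is NOT LL(1).

Answer: No. Predict set conflict for T: { 'f' }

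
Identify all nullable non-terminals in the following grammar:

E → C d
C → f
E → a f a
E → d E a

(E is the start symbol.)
A non-terminal is nullable if it can derive ε (the empty string): either it has an ε-production, or it has a production whose right-hand side consists entirely of nullable non-terminals.

There are no ε-productions, so no non-terminal can derive ε.
No non-terminals are nullable.

Answer: None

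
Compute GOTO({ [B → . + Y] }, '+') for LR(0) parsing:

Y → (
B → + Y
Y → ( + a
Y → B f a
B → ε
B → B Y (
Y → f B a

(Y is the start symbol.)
GOTO(I, '+') = CLOSURE({ [A → αX.β] : [A → α.Xβ] ∈ I, X = '+' })

Items with dot before '+', with the dot advanced:
  [B → . + Y] → [B → + . Y]
Closure of the advanced items:
  [B → + . Y] has the dot before Y: add [Y → . (], [Y → . ( + a], [Y → . B f a], [Y → . f B a]
  [Y → . B f a] has the dot before B: add [B → . + Y], [B → .], [B → . B Y (]

GOTO = { [B → + . Y], [B → . + Y], [B → . B Y (], [B → .], [Y → . ( + a], [Y → . (], [Y → . B f a], [Y → . f B a] }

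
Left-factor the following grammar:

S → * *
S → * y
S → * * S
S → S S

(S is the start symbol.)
Left-factoring transforms A → αβ₁ | αβ₂ into A → αA' and A' → β₁ | β₂
(α is the longest common prefix among the alternatives). Repeat until
no nonterminal has two alternatives with a common prefix.

Round 1: S has alternatives sharing prefix '*'. Introduce S': S → * S'
  Add: S' → *
  Add: S' → y
  Add: S' → * S

Round 2: S' has alternatives sharing prefix '*'. Introduce S'': S' → * S''
  Add: S'' → ε
  Add: S'' → S

No remaining common prefixes — done.

Resulting grammar:
S → * S'
S' → * S''
S'' → ε
S'' → S
S' → y
S → S S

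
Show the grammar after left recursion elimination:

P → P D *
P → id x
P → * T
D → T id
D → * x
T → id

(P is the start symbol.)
P is directly left-recursive. The standard transformation for
  A → A α₁ | ... | A α_m | β₁ | ... | β_n
is
  A  → β₁ A' | ... | β_n A'
  A' → α₁ A' | ... | α_m A' | ε

P → id x becomes P → id x P'
P → * T becomes P → * T P'
P → P D * becomes P' → D * P'
Add P' → ε

Productions for other non-terminals are unchanged:
  D → T id
  D → * x
  T → id

Resulting grammar:
P → id x P'
P → * T P'
P' → D * P'
P' → ε
D → T id
D → * x
T → id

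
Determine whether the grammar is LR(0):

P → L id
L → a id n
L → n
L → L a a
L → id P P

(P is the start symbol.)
Yes, the grammar is LR(0)

A grammar is LR(0) if no state in the canonical LR(0) collection has:
  - both a shift item (dot before a terminal) and a complete item (shift-reduce conflict), or
  - two or more complete items (reduce-reduce conflict; the accept item [P' → P .] counts as a complete item here).

Augment with P' → P and build the canonical LR(0) collection (I0 = CLOSURE({[P' → . P]}), then GOTO on every symbol after a dot until no new states appear). It has 13 states:
  I0: { [L → . L a a], [L → . a id n], [L → . id P P], [L → . n], [P → . L id], [P' → . P] }  — shift
  I1: { [L → L . a a], [P → L . id] }  — shift
  I2: { [P' → P .] }  — accept
  I3: { [L → a . id n] }  — shift
  I4: { [L → . L a a], [L → . a id n], [L → . id P P], [L → . n], [L → id . P P], [P → . L id] }  — shift
  I5: { [L → n .] }  — reduce
  I6: { [L → . L a a], [L → . a id n], [L → . id P P], [L → . n], [L → id P . P], [P → . L id] }  — shift
  I7: { [L → id P P .] }  — reduce
  I8: { [L → a id . n] }  — shift
  I9: { [L → a id n .] }  — reduce
  I10: { [L → L a . a] }  — shift
  I11: { [P → L id .] }  — reduce
  I12: { [L → L a a .] }  — reduce

Every state is either a pure shift/goto state or contains exactly one complete item and nothing to shift — no conflicts. The grammar is LR(0).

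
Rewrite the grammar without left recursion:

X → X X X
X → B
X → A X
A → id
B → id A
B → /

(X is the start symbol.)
X is directly left-recursive. The standard transformation for
  A → A α₁ | ... | A α_m | β₁ | ... | β_n
is
  A  → β₁ A' | ... | β_n A'
  A' → α₁ A' | ... | α_m A' | ε

X → B becomes X → B X'
X → A X becomes X → A X X'
X → X X X becomes X' → X X X'
Add X' → ε

Productions for other non-terminals are unchanged:
  A → id
  B → id A
  B → /

Resulting grammar:
X → B X'
X → A X X'
X' → X X X'
X' → ε
A → id
B → id A
B → /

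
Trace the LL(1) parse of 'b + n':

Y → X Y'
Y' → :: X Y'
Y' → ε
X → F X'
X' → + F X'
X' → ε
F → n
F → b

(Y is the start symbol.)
LL(1) parsing maintains a stack (initially the start symbol over $) and the input. At each step: if the stack top is a terminal, match it against the current input token; if it is a non-terminal N, replace it with the RHS of M[N, lookahead] (the unique production whose predict set contains the lookahead).

Stack is shown with the top on the left.

Stack        Input    Action
----------------------------
Y $          b + n $  output Y → X Y'
X Y' $       b + n $  output X → F X'
F X' Y' $    b + n $  output F → b
b X' Y' $    b + n $  match 'b'
X' Y' $      + n $    output X' → + F X'
+ F X' Y' $  + n $    match '+'
F X' Y' $    n $      output F → n
n X' Y' $    n $      match 'n'
X' Y' $      $        output X' → ε
Y' $         $        output Y' → ε
$            $        accept

The string is accepted.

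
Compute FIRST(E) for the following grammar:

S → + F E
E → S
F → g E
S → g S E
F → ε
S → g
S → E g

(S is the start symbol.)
{ '+', 'g' }

To compute FIRST(E), examine every production with E on the left-hand side, reading each right-hand side left to right until a non-nullable symbol is reached.

FIRST sets of the other non-terminals involved (by the same procedure, iterated to a fixed point):
  FIRST(S) = { '+', 'g' }

From E → S:
  - S is a non-terminal: add FIRST(S) \ {ε} = { '+', 'g' }
    S is not nullable, so stop

Collecting: FIRST(E) = { '+', 'g' }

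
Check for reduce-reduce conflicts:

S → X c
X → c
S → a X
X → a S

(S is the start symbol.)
No reduce-reduce conflicts

A reduce-reduce conflict occurs when an LR(0) state has two complete items [A → α .] and [B → β .] — both call for a reduction, and with no lookahead the parser cannot choose between them.

Augment with S' → S and build the canonical LR(0) collection (I0 = CLOSURE({[S' → . S]}), then GOTO on every symbol after a dot until no new states appear). It has 8 states:
  I0: { [S → . X c], [S → . a X], [S' → . S], [X → . a S], [X → . c] }  — shift
  I1: { [S' → S .] }  — accept
  I2: { [S → X . c] }  — shift
  I3: { [S → . X c], [S → . a X], [S → a . X], [X → . a S], [X → . c], [X → a . S] }  — shift
  I4: { [X → c .] }  — reduce
  I5: { [X → a S .] }  — reduce
  I6: { [S → X . c], [S → a X .] }  — shift, reduce
  I7: { [S → X c .] }  — reduce

No state contains more than one complete item.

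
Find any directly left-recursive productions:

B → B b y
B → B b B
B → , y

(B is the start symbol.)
Yes, B is left-recursive

B → B b y: LEFT RECURSIVE (starts with B)
B → B b B: LEFT RECURSIVE (starts with B)
B → , y: starts with ','

The grammar has direct left recursion on: B.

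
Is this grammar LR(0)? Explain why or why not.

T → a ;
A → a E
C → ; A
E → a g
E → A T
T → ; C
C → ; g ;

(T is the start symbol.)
A grammar is LR(0) if no state in the canonical LR(0) collection has:
  - both a shift item (dot before a terminal) and a complete item (shift-reduce conflict), or
  - two or more complete items (reduce-reduce conflict; the accept item [T' → T .] counts as a complete item here).

Augment with T' → T and build the canonical LR(0) collection (I0 = CLOSURE({[T' → . T]}), then GOTO on every symbol after a dot until no new states appear). It has 16 states:
  I0: { [T → . ; C], [T → . a ;], [T' → . T] }  — shift
  I1: { [C → . ; A], [C → . ; g ;], [T → ; . C] }  — shift
  I2: { [T' → T .] }  — accept
  I3: { [T → a . ;] }  — shift
  I4: { [T → a ; .] }  — reduce
  I5: { [A → . a E], [C → ; . A], [C → ; . g ;] }  — shift
  I6: { [T → ; C .] }  — reduce
  I7: { [C → ; A .] }  — reduce
  I8: { [A → . a E], [A → a . E], [E → . A T], [E → . a g] }  — shift
  I9: { [C → ; g . ;] }  — shift
  I10: { [C → ; g ; .] }  — reduce
  I11: { [E → A . T], [T → . ; C], [T → . a ;] }  — shift
  I12: { [A → a E .] }  — reduce
  I13: { [A → . a E], [A → a . E], [E → . A T], [E → . a g], [E → a . g] }  — shift
  I14: { [E → a g .] }  — reduce
  I15: { [E → A T .] }  — reduce

Every state is either a pure shift/goto state or contains exactly one complete item and nothing to shift — no conflicts. The grammar is LR(0).

Answer: Yes, the grammar is LR(0)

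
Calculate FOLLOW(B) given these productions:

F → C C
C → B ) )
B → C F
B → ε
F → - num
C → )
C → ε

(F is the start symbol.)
To compute FOLLOW(B), find every occurrence of B on a right-hand side N → α B β: add FIRST(β) \ {ε}, and if β is empty or nullable also add FOLLOW(N). Iterate to a fixed point.

In C → B ) ): B is followed by ')' ')', add FIRST(')' ')') \ {ε} = { ')' }

Taking the union: FOLLOW(B) = { ')' }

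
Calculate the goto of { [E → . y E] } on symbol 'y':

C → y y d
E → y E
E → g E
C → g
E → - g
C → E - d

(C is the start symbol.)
GOTO(I, 'y') = CLOSURE({ [A → αX.β] : [A → α.Xβ] ∈ I, X = 'y' })

Items with dot before 'y', with the dot advanced:
  [E → . y E] → [E → y . E]
Closure of the advanced items:
  [E → y . E] has the dot before E: add [E → . y E], [E → . g E], [E → . - g]

GOTO = { [E → . - g], [E → . g E], [E → . y E], [E → y . E] }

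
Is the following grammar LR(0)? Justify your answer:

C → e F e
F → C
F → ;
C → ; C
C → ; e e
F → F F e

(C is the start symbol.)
A grammar is LR(0) if no state in the canonical LR(0) collection has:
  - both a shift item (dot before a terminal) and a complete item (shift-reduce conflict), or
  - two or more complete items (reduce-reduce conflict; the accept item [C' → C .] counts as a complete item here).

Augment with C' → C and build the canonical LR(0) collection (I0 = CLOSURE({[C' → . C]}), then GOTO on every symbol after a dot until no new states appear). It has 13 states:
  I0: { [C → . ; C], [C → . ; e e], [C → . e F e], [C' → . C] }  — shift
  I1: { [C → . ; C], [C → . ; e e], [C → . e F e], [C → ; . C], [C → ; . e e] }  — shift
  I2: { [C' → C .] }  — accept
  I3: { [C → . ; C], [C → . ; e e], [C → . e F e], [C → e . F e], [F → . ;], [F → . C], [F → . F F e] }  — shift
  I4: { [C → . ; C], [C → . ; e e], [C → . e F e], [C → ; . C], [C → ; . e e], [F → ; .] }  — shift, reduce
  I5: { [F → C .] }  — reduce
  I6: { [C → . ; C], [C → . ; e e], [C → . e F e], [C → e F . e], [F → . ;], [F → . C], [F → . F F e], [F → F . F e] }  — shift
  I7: { [C → . ; C], [C → . ; e e], [C → . e F e], [F → . ;], [F → . C], [F → . F F e], [F → F . F e], [F → F F . e] }  — shift
  I8: { [C → . ; C], [C → . ; e e], [C → . e F e], [C → e . F e], [C → e F e .], [F → . ;], [F → . C], [F → . F F e] }  — shift, reduce
  I9: { [C → . ; C], [C → . ; e e], [C → . e F e], [C → e . F e], [F → . ;], [F → . C], [F → . F F e], [F → F F e .] }  — shift, reduce
  I10: { [C → ; C .] }  — reduce
  I11: { [C → . ; C], [C → . ; e e], [C → . e F e], [C → ; e . e], [C → e . F e], [F → . ;], [F → . C], [F → . F F e] }  — shift
  I12: { [C → . ; C], [C → . ; e e], [C → . e F e], [C → ; e e .], [C → e . F e], [F → . ;], [F → . C], [F → . F F e] }  — shift, reduce

Conflict in state I4:
  Shift-reduce conflict between [F → ; .] and [C → . ; C]
So the grammar is NOT LR(0).

Answer: No. Shift-reduce conflict between [F → ; .] and [C → . ; C]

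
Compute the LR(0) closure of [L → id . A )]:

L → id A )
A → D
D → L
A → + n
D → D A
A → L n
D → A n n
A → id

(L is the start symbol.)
{ [A → . + n], [A → . D], [A → . L n], [A → . id], [D → . A n n], [D → . D A], [D → . L], [L → . id A )], [L → id . A )] }

Start with: [L → id . A )]
  [L → id . A )] has the dot before A: add [A → . D], [A → . + n], [A → . L n], [A → . id]
  [A → . D] has the dot before D: add [D → . L], [D → . D A], [D → . A n n]
  [A → . L n] has the dot before L: add [L → . id A )]
No further items can be added.

CLOSURE = { [A → . + n], [A → . D], [A → . L n], [A → . id], [D → . A n n], [D → . D A], [D → . L], [L → . id A )], [L → id . A )] }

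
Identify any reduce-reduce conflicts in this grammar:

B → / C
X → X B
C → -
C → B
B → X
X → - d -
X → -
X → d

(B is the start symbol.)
Yes — I7: [C → - .] vs [X → - .]

A reduce-reduce conflict occurs when an LR(0) state has two complete items [A → α .] and [B → β .] — both call for a reduction, and with no lookahead the parser cannot choose between them.

Augment with B' → B and build the canonical LR(0) collection (I0 = CLOSURE({[B' → . B]}), then GOTO on every symbol after a dot until no new states appear). It has 12 states:
  I0: { [B → . / C], [B → . X], [B' → . B], [X → . - d -], [X → . -], [X → . X B], [X → . d] }  — shift
  I1: { [X → - . d -], [X → - .] }  — shift, reduce
  I2: { [B → . / C], [B → . X], [B → / . C], [C → . -], [C → . B], [X → . - d -], [X → . -], [X → . X B], [X → . d] }  — shift
  I3: { [B' → B .] }  — accept
  I4: { [B → . / C], [B → . X], [B → X .], [X → . - d -], [X → . -], [X → . X B], [X → . d], [X → X . B] }  — shift, reduce
  I5: { [X → d .] }  — reduce
  I6: { [X → X B .] }  — reduce
  I7: { [C → - .], [X → - . d -], [X → - .] }  — shift, 2 reduces
  I8: { [C → B .] }  — reduce
  I9: { [B → / C .] }  — reduce
  I10: { [X → - d . -] }  — shift
  I11: { [X → - d - .] }  — reduce

I7 contains complete items [C → - .], [X → - .] — reduce-reduce conflict.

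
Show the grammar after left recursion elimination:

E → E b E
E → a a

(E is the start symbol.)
E is directly left-recursive. The standard transformation for
  A → A α₁ | ... | A α_m | β₁ | ... | β_n
is
  A  → β₁ A' | ... | β_n A'
  A' → α₁ A' | ... | α_m A' | ε

E → a a becomes E → a a E'
E → E b E becomes E' → b E E'
Add E' → ε

Resulting grammar:
E → a a E'
E' → b E E'
E' → ε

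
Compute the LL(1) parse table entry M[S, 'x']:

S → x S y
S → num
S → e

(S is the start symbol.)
To find M[S, 'x'], we find productions for S where 'x' is in the predict set (PREDICT(N → α) = (FIRST(α) \ {ε}) ∪ (FOLLOW(N) if α ⇒* ε)).

S → x S y: PREDICT = { 'x' }
  'x' is in predict set, so this production goes in M[S, 'x']
S → num: PREDICT = { 'num' }
S → e: PREDICT = { 'e' }

M[S, 'x'] = S → x S y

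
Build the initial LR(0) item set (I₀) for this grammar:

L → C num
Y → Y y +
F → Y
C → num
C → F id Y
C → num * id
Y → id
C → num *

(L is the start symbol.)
First, augment the grammar with L' → L
I₀ = CLOSURE({ [L' → . L] }):
  [L' → . L] has the dot before L: add [L → . C num]
  [L → . C num] has the dot before C: add [C → . num], [C → . F id Y], [C → . num * id], [C → . num *]
  [C → . F id Y] has the dot before F: add [F → . Y]
  [F → . Y] has the dot before Y: add [Y → . Y y +], [Y → . id]
No further items can be added.

I₀ = { [C → . F id Y], [C → . num * id], [C → . num *], [C → . num], [F → . Y], [L → . C num], [L' → . L], [Y → . Y y +], [Y → . id] }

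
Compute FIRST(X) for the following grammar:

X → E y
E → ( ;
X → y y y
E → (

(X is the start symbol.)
To compute FIRST(X), examine every production with X on the left-hand side, reading each right-hand side left to right until a non-nullable symbol is reached.

FIRST sets of the other non-terminals involved (by the same procedure, iterated to a fixed point):
  FIRST(E) = { '(' }

From X → E y:
  - E is a non-terminal: add FIRST(E) \ {ε} = { '(' }
    E is not nullable, so stop
From X → y y y:
  - y is a terminal: add 'y' and stop

Collecting: FIRST(X) = { '(', 'y' }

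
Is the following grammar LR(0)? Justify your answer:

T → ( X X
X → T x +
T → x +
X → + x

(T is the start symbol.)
A grammar is LR(0) if no state in the canonical LR(0) collection has:
  - both a shift item (dot before a terminal) and a complete item (shift-reduce conflict), or
  - two or more complete items (reduce-reduce conflict; the accept item [T' → T .] counts as a complete item here).

Augment with T' → T and build the canonical LR(0) collection (I0 = CLOSURE({[T' → . T]}), then GOTO on every symbol after a dot until no new states appear). It has 12 states:
  I0: { [T → . ( X X], [T → . x +], [T' → . T] }  — shift
  I1: { [T → ( . X X], [T → . ( X X], [T → . x +], [X → . + x], [X → . T x +] }  — shift
  I2: { [T' → T .] }  — accept
  I3: { [T → x . +] }  — shift
  I4: { [T → x + .] }  — reduce
  I5: { [X → + . x] }  — shift
  I6: { [X → T . x +] }  — shift
  I7: { [T → ( X . X], [T → . ( X X], [T → . x +], [X → . + x], [X → . T x +] }  — shift
  I8: { [T → ( X X .] }  — reduce
  I9: { [X → T x . +] }  — shift
  I10: { [X → T x + .] }  — reduce
  I11: { [X → + x .] }  — reduce

Every state is either a pure shift/goto state or contains exactly one complete item and nothing to shift — no conflicts. The grammar is LR(0).

Answer: Yes, the grammar is LR(0)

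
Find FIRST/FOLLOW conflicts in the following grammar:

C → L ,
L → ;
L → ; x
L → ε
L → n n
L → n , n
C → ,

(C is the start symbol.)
No FIRST/FOLLOW conflicts.

Nullable non-terminals: L.

L: nullable alternative(s) L → ε; FOLLOW(L) = { ',' }
  L → ;: FIRST \ {ε} = { ';' } — disjoint from FOLLOW(L)
  L → ; x: FIRST \ {ε} = { ';' } — disjoint from FOLLOW(L)
  L → ε: FIRST \ {ε} = { } — this is the only nullable alternative, skip
  L → n n: FIRST \ {ε} = { 'n' } — disjoint from FOLLOW(L)
  L → n , n: FIRST \ {ε} = { 'n' } — disjoint from FOLLOW(L)

C has no nullable alternative, so no FIRST/FOLLOW check is needed there.

No FIRST/FOLLOW conflicts found.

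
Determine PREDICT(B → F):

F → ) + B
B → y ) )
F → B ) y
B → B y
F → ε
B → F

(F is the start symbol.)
{ $, ')', 'y' }

PREDICT(B → F) = (FIRST(RHS) \ {ε}) ∪ (FOLLOW(B) if ε ∈ FIRST(RHS), i.e. RHS ⇒* ε)
FIRST(F) = { ')', 'y', ε }
FIRST(F) = { ')', 'y', ε }
ε ∈ FIRST(F) (the right-hand side is nullable), so add FOLLOW(B) = { $, ')', 'y' }
PREDICT(B → F) = { $, ')', 'y' }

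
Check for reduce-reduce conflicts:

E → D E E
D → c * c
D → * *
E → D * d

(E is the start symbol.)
No reduce-reduce conflicts

Augment with E' → E and build the canonical LR(0) collection (I0 = CLOSURE({[E' → . E]}), then GOTO on every symbol after a dot until no new states appear). It has 12 states:
  I0: { [D → . * *], [D → . c * c], [E → . D * d], [E → . D E E], [E' → . E] }  — shift
  I1: { [D → * . *] }  — shift
  I2: { [D → . * *], [D → . c * c], [E → . D * d], [E → . D E E], [E → D . * d], [E → D . E E] }  — shift
  I3: { [E' → E .] }  — accept
  I4: { [D → c . * c] }  — shift
  I5: { [D → c * . c] }  — shift
  I6: { [D → c * c .] }  — reduce
  I7: { [D → * . *], [E → D * . d] }  — shift
  I8: { [D → . * *], [D → . c * c], [E → . D * d], [E → . D E E], [E → D E . E] }  — shift
  I9: { [E → D E E .] }  — reduce
  I10: { [D → * * .] }  — reduce
  I11: { [E → D * d .] }  — reduce

No state contains more than one complete item.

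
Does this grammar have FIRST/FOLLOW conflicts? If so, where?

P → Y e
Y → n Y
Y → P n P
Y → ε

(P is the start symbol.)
A FIRST/FOLLOW conflict occurs when a non-terminal N has a nullable alternative N → β (β ⇒* ε) and another alternative N → α with FIRST(α) ∩ FOLLOW(N) ≠ ∅: on such a lookahead the parser cannot decide between expanding α and letting N vanish via β.

Nullable non-terminals: Y.
FIRST sets used below: FIRST(P) = { 'e', 'n' }

Y: nullable alternative(s) Y → ε; FOLLOW(Y) = { 'e' }
  Y → n Y: FIRST \ {ε} = { 'n' } — disjoint from FOLLOW(Y)
  Y → P n P: FIRST \ {ε} = { 'e', 'n' } — overlaps FOLLOW(Y) on { 'e' }: CONFLICT
  Y → ε: FIRST \ {ε} = { } — this is the only nullable alternative, skip

P has no nullable alternative, so no FIRST/FOLLOW check is needed there.

So the grammar has 1 FIRST/FOLLOW conflict (marked CONFLICT above).

Answer: Yes. Y → P n P with FOLLOW(Y) on { 'e' }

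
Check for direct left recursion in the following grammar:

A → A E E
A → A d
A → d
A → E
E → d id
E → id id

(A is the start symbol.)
Yes, A is left-recursive

A → A E E: LEFT RECURSIVE (starts with A)
A → A d: LEFT RECURSIVE (starts with A)
A → d: starts with d
A → E: starts with E
E → d id: starts with d
E → id id: starts with id

The grammar has direct left recursion on: A.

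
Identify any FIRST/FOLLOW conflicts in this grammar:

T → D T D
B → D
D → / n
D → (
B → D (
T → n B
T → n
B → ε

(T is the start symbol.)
A FIRST/FOLLOW conflict occurs when a non-terminal N has a nullable alternative N → β (β ⇒* ε) and another alternative N → α with FIRST(α) ∩ FOLLOW(N) ≠ ∅: on such a lookahead the parser cannot decide between expanding α and letting N vanish via β.

Nullable non-terminals: B.
FIRST sets used below: FIRST(D) = { '(', '/' }

B: nullable alternative(s) B → ε; FOLLOW(B) = { $, '(', '/' }
  B → D: FIRST \ {ε} = { '(', '/' } — overlaps FOLLOW(B) on { '(', '/' }: CONFLICT
  B → D (: FIRST \ {ε} = { '(', '/' } — overlaps FOLLOW(B) on { '(', '/' }: CONFLICT
  B → ε: FIRST \ {ε} = { } — this is the only nullable alternative, skip

D, T have no nullable alternative, so no FIRST/FOLLOW check is needed there.

So the grammar has 2 FIRST/FOLLOW conflicts (marked CONFLICT above).

Answer: Yes. B → D with FOLLOW(B) on { '(', '/' }; B → D '(' with FOLLOW(B) on { '(', '/' }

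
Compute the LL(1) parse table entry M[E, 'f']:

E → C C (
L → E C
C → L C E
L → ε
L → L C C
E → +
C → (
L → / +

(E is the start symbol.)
Empty (error entry)

To find M[E, 'f'], we find productions for E where 'f' is in the predict set (PREDICT(N → α) = (FIRST(α) \ {ε}) ∪ (FOLLOW(N) if α ⇒* ε)).

Relevant sets:
  FIRST(C) = { '(', '+', '/' }

E → C C (: PREDICT = { '(', '+', '/' }
E → +: PREDICT = { '+' }

M[E, 'f'] is empty (no production applies)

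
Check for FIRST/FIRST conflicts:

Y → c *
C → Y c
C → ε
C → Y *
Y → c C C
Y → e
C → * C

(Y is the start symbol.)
FIRST sets of the non-terminals at (or reachable through a nullable prefix from) the front of some alternative:
  FIRST(Y) = { 'c', 'e' }

Productions for Y:
  Y → c *: FIRST = { 'c' }
  Y → c C C: FIRST = { 'c' }
  Y → e: FIRST = { 'e' }
Productions for C:
  C → Y c: FIRST = { 'c', 'e' }
  C → ε: FIRST = { ε }
  C → Y *: FIRST = { 'c', 'e' }
  C → * C: FIRST = { '*' }

Conflict for Y: Y → c * and Y → c C C
  Overlap: { 'c' }
Conflict for C: C → Y c and C → Y *
  Overlap: { 'c', 'e' }

Answer: Yes. Y → c '*' / Y → c C C on { 'c' }; C → Y c / C → Y '*' on { 'c', 'e' }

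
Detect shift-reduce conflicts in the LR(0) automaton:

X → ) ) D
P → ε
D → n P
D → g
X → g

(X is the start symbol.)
Augment with X' → X and build the canonical LR(0) collection (I0 = CLOSURE({[X' → . X]}), then GOTO on every symbol after a dot until no new states appear). It has 9 states:
  I0: { [X → . ) ) D], [X → . g], [X' → . X] }  — shift
  I1: { [X → ) . ) D] }  — shift
  I2: { [X' → X .] }  — accept
  I3: { [X → g .] }  — reduce
  I4: { [D → . g], [D → . n P], [X → ) ) . D] }  — shift
  I5: { [X → ) ) D .] }  — reduce
  I6: { [D → g .] }  — reduce
  I7: { [D → n . P], [P → .] }  — reduce
  I8: { [D → n P .] }  — reduce

No state contains both a complete item and a shift item.

Answer: No shift-reduce conflicts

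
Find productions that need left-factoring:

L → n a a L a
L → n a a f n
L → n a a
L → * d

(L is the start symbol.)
Yes, L has productions with common prefix 'n a a'

Left-factoring is needed when two productions for the same non-terminal
share a common prefix on the right-hand side.

Productions for L:
  L → n a a L a
  L → n a a f n
  L → n a a
  L → * d

Found common prefix 'n a a' in productions for L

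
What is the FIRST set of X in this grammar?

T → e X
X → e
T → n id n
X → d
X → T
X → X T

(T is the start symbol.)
FIRST sets of the other non-terminals involved (by the same procedure, iterated to a fixed point):
  FIRST(T) = { 'e', 'n' }

From X → e:
  - e is a terminal: add 'e' and stop
From X → d:
  - d is a terminal: add 'd' and stop
From X → T:
  - T is a non-terminal: add FIRST(T) \ {ε} = { 'e', 'n' }
    T is not nullable, so stop
From X → X T:
  - X is the symbol being defined: contributes nothing new
    X is not nullable, so stop

Collecting: FIRST(X) = { 'd', 'e', 'n' }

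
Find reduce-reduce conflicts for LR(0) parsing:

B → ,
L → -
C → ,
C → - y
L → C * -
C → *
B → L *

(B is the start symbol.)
Augment with B' → B and build the canonical LR(0) collection (I0 = CLOSURE({[B' → . B]}), then GOTO on every symbol after a dot until no new states appear). It has 11 states:
  I0: { [B → . ,], [B → . L *], [B' → . B], [C → . *], [C → . ,], [C → . - y], [L → . -], [L → . C * -] }  — shift
  I1: { [C → * .] }  — reduce
  I2: { [B → , .], [C → , .] }  — 2 reduces
  I3: { [C → - . y], [L → - .] }  — shift, reduce
  I4: { [B' → B .] }  — accept
  I5: { [L → C . * -] }  — shift
  I6: { [B → L . *] }  — shift
  I7: { [B → L * .] }  — reduce
  I8: { [L → C * . -] }  — shift
  I9: { [L → C * - .] }  — reduce
  I10: { [C → - y .] }  — reduce

I2 contains complete items [B → , .], [C → , .] — reduce-reduce conflict.

Answer: Yes — I2: [B → , .] vs [C → , .]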